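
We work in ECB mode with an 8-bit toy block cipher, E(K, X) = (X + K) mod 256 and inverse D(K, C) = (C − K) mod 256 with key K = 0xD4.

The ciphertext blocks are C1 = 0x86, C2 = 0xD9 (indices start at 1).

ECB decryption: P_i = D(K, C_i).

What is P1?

P1 = 0xB2

P1: D(K, 0x86) = 0xB2.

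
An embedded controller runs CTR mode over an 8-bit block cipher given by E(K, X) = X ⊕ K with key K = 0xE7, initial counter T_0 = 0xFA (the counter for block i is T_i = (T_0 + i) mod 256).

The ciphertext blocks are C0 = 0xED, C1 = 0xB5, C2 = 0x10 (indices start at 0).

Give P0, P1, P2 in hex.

P0 = 0xF0, P1 = 0xA9, P2 = 0x0B

CTR decryption: S_i = E(K, T_i) where T_i is the counter for block i; P_i = C_i ⊕ S_i.
P0: T = 0xFA, S = E(K, T) = 0x1D; 0xED ⊕ 0x1D = 0xF0.
P1: T = 0xFB, S = E(K, T) = 0x1C; 0xB5 ⊕ 0x1C = 0xA9.
P2: T = 0xFC, S = E(K, T) = 0x1B; 0x10 ⊕ 0x1B = 0x0B.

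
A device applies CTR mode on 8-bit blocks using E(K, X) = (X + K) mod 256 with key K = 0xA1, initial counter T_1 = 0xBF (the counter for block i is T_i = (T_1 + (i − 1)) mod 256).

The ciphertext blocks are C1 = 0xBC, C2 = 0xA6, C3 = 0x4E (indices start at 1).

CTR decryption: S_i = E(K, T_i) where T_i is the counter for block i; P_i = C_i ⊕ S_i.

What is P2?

P2: T = 0xC0, S = E(K, T) = 0x61; 0xA6 ⊕ 0x61 = 0xC7.

P2 = 0xC7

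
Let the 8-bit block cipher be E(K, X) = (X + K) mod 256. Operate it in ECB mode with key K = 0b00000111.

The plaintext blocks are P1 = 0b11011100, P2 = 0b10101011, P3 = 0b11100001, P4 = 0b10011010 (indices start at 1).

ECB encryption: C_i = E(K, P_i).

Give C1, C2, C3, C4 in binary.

C1 = 0b11100011, C2 = 0b10110010, C3 = 0b11101000, C4 = 0b10100001

C1: E(K, 0b11011100) = 0b11100011.
C2: E(K, 0b10101011) = 0b10110010.
C3: E(K, 0b11100001) = 0b11101000.
C4: E(K, 0b10011010) = 0b10100001.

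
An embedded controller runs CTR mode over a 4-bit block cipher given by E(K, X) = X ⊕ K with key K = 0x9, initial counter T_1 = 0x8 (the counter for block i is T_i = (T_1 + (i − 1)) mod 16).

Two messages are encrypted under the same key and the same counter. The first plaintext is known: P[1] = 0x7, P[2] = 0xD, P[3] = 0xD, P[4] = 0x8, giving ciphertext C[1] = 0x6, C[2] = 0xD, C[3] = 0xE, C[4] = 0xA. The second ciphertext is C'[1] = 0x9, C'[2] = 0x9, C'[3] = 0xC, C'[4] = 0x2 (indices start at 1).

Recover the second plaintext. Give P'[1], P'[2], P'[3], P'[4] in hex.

In CTR with a reused counter, both messages share the same keystream S_i, so C_i ⊕ C'_i = P_i ⊕ P'_i and thus P'_i = P_i ⊕ C_i ⊕ C'_i.
P'[1]: 0x7 ⊕ 0x6 ⊕ 0x9 = 0x8.
P'[2]: 0xD ⊕ 0xD ⊕ 0x9 = 0x9.
P'[3]: 0xD ⊕ 0xE ⊕ 0xC = 0xF.
P'[4]: 0x8 ⊕ 0xA ⊕ 0x2 = 0x0.

P'[1] = 0x8, P'[2] = 0x9, P'[3] = 0xF, P'[4] = 0x0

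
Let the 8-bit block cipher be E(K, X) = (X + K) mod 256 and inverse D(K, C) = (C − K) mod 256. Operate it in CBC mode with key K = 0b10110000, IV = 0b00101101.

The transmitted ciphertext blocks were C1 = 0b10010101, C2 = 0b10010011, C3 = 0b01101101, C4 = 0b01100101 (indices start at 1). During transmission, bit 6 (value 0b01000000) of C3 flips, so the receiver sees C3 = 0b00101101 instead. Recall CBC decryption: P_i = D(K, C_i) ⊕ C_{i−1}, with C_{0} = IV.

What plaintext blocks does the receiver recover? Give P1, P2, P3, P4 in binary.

Only C3 changed, to 0b00101101. In CBC, a change in C_i garbles P_i and flips the same bit in P_{i+1}. Decrypting the received ciphertext:
P1: D(K, 0b10010101) = 0b11100101; 0b11100101 ⊕ 0b00101101 = 0b11001000.
P2: D(K, 0b10010011) = 0b11100011; 0b11100011 ⊕ 0b10010101 = 0b01110110.
P3: D(K, 0b00101101) = 0b01111101; 0b01111101 ⊕ 0b10010011 = 0b11101110.
P4: D(K, 0b01100101) = 0b10110101; 0b10110101 ⊕ 0b00101101 = 0b10011000.
Blocks that differ from the original plaintext: P3, P4.

P1 = 0b11001000, P2 = 0b01110110, P3 = 0b11101110, P4 = 0b10011000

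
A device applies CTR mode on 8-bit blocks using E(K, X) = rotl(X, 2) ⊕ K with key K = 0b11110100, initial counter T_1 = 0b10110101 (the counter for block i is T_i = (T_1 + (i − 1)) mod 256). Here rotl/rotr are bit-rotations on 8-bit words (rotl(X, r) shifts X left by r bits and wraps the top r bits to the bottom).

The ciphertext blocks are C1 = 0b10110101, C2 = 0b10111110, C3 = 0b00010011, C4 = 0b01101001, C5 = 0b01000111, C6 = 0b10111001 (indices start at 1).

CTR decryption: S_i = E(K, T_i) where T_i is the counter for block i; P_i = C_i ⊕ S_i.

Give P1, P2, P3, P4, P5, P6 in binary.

P1: T = 0b10110101, S = E(K, T) = 0b00100010; 0b10110101 ⊕ 0b00100010 = 0b10010111.
P2: T = 0b10110110, S = E(K, T) = 0b00101110; 0b10111110 ⊕ 0b00101110 = 0b10010000.
P3: T = 0b10110111, S = E(K, T) = 0b00101010; 0b00010011 ⊕ 0b00101010 = 0b00111001.
P4: T = 0b10111000, S = E(K, T) = 0b00010110; 0b01101001 ⊕ 0b00010110 = 0b01111111.
P5: T = 0b10111001, S = E(K, T) = 0b00010010; 0b01000111 ⊕ 0b00010010 = 0b01010101.
P6: T = 0b10111010, S = E(K, T) = 0b00011110; 0b10111001 ⊕ 0b00011110 = 0b10100111.

P1 = 0b10010111, P2 = 0b10010000, P3 = 0b00111001, P4 = 0b01111111, P5 = 0b01010101, P6 = 0b10100111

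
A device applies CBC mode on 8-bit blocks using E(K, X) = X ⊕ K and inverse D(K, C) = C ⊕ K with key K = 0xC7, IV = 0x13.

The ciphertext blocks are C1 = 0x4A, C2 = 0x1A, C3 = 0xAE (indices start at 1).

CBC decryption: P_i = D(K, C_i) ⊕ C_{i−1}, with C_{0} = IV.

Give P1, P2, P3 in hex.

P1: D(K, 0x4A) = 0x8D; 0x8D ⊕ 0x13 = 0x9E.
P2: D(K, 0x1A) = 0xDD; 0xDD ⊕ 0x4A = 0x97.
P3: D(K, 0xAE) = 0x69; 0x69 ⊕ 0x1A = 0x73.

P1 = 0x9E, P2 = 0x97, P3 = 0x73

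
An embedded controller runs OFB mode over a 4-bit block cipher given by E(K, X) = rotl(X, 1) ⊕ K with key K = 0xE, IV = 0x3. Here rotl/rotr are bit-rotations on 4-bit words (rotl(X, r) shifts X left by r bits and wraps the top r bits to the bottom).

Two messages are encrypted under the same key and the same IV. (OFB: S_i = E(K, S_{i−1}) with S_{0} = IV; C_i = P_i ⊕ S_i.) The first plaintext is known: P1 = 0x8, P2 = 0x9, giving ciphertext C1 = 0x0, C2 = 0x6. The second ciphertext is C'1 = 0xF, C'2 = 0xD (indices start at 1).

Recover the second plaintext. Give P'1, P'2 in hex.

In OFB with a reused IV, both messages share the same keystream S_i, so C_i ⊕ C'_i = P_i ⊕ P'_i and thus P'_i = P_i ⊕ C_i ⊕ C'_i.
P'1: 0x8 ⊕ 0x0 ⊕ 0xF = 0x7.
P'2: 0x9 ⊕ 0x6 ⊕ 0xD = 0x2.

P'1 = 0x7, P'2 = 0x2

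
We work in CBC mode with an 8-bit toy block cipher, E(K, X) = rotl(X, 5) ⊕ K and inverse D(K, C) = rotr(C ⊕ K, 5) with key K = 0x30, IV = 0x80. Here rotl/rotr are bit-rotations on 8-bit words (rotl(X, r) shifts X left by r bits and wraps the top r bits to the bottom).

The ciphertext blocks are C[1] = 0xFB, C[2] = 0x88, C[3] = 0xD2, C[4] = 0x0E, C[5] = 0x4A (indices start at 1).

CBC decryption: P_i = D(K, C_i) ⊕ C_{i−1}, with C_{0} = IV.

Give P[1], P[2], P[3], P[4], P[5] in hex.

P[1]: D(K, 0xFB) = 0x5E; 0x5E ⊕ 0x80 = 0xDE.
P[2]: D(K, 0x88) = 0xC5; 0xC5 ⊕ 0xFB = 0x3E.
P[3]: D(K, 0xD2) = 0x17; 0x17 ⊕ 0x88 = 0x9F.
P[4]: D(K, 0x0E) = 0xF1; 0xF1 ⊕ 0xD2 = 0x23.
P[5]: D(K, 0x4A) = 0xD3; 0xD3 ⊕ 0x0E = 0xDD.

P[1] = 0xDE, P[2] = 0x3E, P[3] = 0x9F, P[4] = 0x23, P[5] = 0xDD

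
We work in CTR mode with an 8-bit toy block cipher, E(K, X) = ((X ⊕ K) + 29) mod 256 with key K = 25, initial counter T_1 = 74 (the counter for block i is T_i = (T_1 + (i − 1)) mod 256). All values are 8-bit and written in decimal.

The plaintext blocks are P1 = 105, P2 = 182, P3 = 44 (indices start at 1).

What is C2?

CTR encryption: S_i = E(K, T_i) where T_i is the counter for block i; C_i = P_i ⊕ S_i.
C1: T = 74, S = E(K, T) = 112; 105 ⊕ 112 = 25.
C2: T = 75, S = E(K, T) = 111; 182 ⊕ 111 = 217.

C2 = 217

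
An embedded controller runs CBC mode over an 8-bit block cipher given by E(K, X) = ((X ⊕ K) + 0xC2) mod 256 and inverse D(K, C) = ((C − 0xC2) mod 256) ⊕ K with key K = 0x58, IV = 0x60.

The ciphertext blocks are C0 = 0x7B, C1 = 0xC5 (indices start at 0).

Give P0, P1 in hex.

CBC decryption: P_i = D(K, C_i) ⊕ C_{i−1}, with C_{−1} = IV.
P0: D(K, 0x7B) = 0xE1; 0xE1 ⊕ 0x60 = 0x81.
P1: D(K, 0xC5) = 0x5B; 0x5B ⊕ 0x7B = 0x20.

P0 = 0x81, P1 = 0x20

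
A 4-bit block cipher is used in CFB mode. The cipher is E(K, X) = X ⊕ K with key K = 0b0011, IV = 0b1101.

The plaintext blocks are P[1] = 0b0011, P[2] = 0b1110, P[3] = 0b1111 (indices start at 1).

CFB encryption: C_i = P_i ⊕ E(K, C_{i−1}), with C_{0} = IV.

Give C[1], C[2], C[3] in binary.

C[1] = 0b1101, C[2] = 0b0000, C[3] = 0b1100

C[1]: E(K, 0b1101) = 0b1110; 0b0011 ⊕ 0b1110 = 0b1101.
C[2]: E(K, 0b1101) = 0b1110; 0b1110 ⊕ 0b1110 = 0b0000.
C[3]: E(K, 0b0000) = 0b0011; 0b1111 ⊕ 0b0011 = 0b1100.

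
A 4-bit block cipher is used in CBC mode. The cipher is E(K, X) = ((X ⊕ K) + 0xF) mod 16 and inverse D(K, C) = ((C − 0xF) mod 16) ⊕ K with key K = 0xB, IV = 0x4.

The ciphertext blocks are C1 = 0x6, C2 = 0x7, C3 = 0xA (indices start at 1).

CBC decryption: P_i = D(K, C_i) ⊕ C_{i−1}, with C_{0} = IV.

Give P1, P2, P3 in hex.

P1 = 0x8, P2 = 0x5, P3 = 0x7

P1: D(K, 0x6) = 0xC; 0xC ⊕ 0x4 = 0x8.
P2: D(K, 0x7) = 0x3; 0x3 ⊕ 0x6 = 0x5.
P3: D(K, 0xA) = 0x0; 0x0 ⊕ 0x7 = 0x7.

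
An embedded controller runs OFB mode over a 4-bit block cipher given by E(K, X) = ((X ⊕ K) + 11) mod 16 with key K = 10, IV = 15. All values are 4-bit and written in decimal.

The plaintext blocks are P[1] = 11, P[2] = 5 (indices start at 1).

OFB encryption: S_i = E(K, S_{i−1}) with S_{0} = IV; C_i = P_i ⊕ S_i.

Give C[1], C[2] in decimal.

C[1] = 11, C[2] = 0

C[1]: S = E(K, 15) = 0; 11 ⊕ 0 = 11.
C[2]: S = E(K, 0) = 5; 5 ⊕ 5 = 0.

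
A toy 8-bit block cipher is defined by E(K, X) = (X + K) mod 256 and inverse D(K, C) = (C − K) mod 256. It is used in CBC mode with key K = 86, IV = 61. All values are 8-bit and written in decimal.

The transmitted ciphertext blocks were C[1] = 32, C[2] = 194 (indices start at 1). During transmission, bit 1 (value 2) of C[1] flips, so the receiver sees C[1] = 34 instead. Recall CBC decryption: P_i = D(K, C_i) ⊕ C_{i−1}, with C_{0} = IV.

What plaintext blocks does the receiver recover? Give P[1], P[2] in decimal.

Only C[1] changed, to 34. In CBC, a change in C_i garbles P_i and flips the same bit in P_{i+1}. Decrypting the received ciphertext:
P[1]: D(K, 34) = 204; 204 ⊕ 61 = 241.
P[2]: D(K, 194) = 108; 108 ⊕ 34 = 78.
Blocks that differ from the original plaintext: P[1], P[2].

P[1] = 241, P[2] = 78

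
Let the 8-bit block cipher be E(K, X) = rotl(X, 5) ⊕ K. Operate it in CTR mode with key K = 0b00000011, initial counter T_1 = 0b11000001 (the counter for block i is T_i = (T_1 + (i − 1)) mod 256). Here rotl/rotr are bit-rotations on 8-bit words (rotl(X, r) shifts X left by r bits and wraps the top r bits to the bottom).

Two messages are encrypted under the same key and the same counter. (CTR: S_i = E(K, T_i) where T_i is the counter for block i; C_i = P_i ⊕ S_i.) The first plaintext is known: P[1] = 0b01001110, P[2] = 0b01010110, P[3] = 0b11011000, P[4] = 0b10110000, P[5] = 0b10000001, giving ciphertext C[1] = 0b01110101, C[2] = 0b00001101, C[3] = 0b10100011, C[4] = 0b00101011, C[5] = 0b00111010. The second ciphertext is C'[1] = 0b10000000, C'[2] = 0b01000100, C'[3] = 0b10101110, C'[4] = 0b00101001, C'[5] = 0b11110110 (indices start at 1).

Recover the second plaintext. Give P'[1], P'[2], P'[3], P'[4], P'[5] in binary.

In CTR with a reused counter, both messages share the same keystream S_i, so C_i ⊕ C'_i = P_i ⊕ P'_i and thus P'_i = P_i ⊕ C_i ⊕ C'_i.
P'[1]: 0b01001110 ⊕ 0b01110101 ⊕ 0b10000000 = 0b10111011.
P'[2]: 0b01010110 ⊕ 0b00001101 ⊕ 0b01000100 = 0b00011111.
P'[3]: 0b11011000 ⊕ 0b10100011 ⊕ 0b10101110 = 0b11010101.
P'[4]: 0b10110000 ⊕ 0b00101011 ⊕ 0b00101001 = 0b10110010.
P'[5]: 0b10000001 ⊕ 0b00111010 ⊕ 0b11110110 = 0b01001101.

P'[1] = 0b10111011, P'[2] = 0b00011111, P'[3] = 0b11010101, P'[4] = 0b10110010, P'[5] = 0b01001101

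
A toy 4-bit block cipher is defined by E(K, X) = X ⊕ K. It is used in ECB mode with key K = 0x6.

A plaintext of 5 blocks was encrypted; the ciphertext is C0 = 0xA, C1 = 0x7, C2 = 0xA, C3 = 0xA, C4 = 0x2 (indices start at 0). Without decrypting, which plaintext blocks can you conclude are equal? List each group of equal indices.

P0 = P2 = P3

ECB encrypts each block independently with the same key, so equal ciphertext blocks imply equal plaintext blocks.
C0 = C2 = C3 = 0xA, so P0 = P2 = P3.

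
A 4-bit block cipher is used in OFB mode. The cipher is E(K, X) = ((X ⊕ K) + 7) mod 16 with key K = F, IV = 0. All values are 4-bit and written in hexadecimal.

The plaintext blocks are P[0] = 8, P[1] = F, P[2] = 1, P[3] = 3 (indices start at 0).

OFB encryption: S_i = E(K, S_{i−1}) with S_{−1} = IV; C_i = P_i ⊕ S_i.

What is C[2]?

C[2] = 7

C[0]: S = E(K, 0) = 6; 8 ⊕ 6 = E.
C[1]: S = E(K, 6) = 0; F ⊕ 0 = F.
C[2]: S = E(K, 0) = 6; 1 ⊕ 6 = 7.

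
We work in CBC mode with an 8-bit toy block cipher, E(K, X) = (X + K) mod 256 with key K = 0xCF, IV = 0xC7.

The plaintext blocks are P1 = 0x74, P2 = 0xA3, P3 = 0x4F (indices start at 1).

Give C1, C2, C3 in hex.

CBC encryption: C_i = E(K, P_i ⊕ C_{i−1}), with C_{0} = IV.
C1: P1 ⊕ 0xC7 = 0xB3; E(K, 0xB3) = 0x82.
C2: P2 ⊕ 0x82 = 0x21; E(K, 0x21) = 0xF0.
C3: P3 ⊕ 0xF0 = 0xBF; E(K, 0xBF) = 0x8E.

C1 = 0x82, C2 = 0xF0, C3 = 0x8E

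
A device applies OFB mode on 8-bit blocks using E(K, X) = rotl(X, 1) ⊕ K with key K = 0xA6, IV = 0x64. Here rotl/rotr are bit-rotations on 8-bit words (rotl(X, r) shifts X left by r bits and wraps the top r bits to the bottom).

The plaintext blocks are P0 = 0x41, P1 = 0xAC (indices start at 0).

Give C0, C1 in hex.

OFB encryption: S_i = E(K, S_{i−1}) with S_{−1} = IV; C_i = P_i ⊕ S_i.
C0: S = E(K, 0x64) = 0x6E; 0x41 ⊕ 0x6E = 0x2F.
C1: S = E(K, 0x6E) = 0x7A; 0xAC ⊕ 0x7A = 0xD6.

C0 = 0x2F, C1 = 0xD6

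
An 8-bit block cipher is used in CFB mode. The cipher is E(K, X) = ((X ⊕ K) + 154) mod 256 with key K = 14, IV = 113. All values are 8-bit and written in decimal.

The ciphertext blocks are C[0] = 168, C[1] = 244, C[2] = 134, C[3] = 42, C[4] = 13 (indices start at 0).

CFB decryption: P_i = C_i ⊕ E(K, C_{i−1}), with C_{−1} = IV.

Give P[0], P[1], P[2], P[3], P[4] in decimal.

P[0]: E(K, 113) = 25; 168 ⊕ 25 = 177.
P[1]: E(K, 168) = 64; 244 ⊕ 64 = 180.
P[2]: E(K, 244) = 148; 134 ⊕ 148 = 18.
P[3]: E(K, 134) = 34; 42 ⊕ 34 = 8.
P[4]: E(K, 42) = 190; 13 ⊕ 190 = 179.

P[0] = 177, P[1] = 180, P[2] = 18, P[3] = 8, P[4] = 179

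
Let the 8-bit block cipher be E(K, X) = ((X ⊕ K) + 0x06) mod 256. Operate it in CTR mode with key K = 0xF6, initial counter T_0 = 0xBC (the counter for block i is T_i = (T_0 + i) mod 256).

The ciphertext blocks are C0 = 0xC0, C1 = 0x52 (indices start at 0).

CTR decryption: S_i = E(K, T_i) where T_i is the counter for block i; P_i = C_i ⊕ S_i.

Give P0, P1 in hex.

P0 = 0x90, P1 = 0x03

P0: T = 0xBC, S = E(K, T) = 0x50; 0xC0 ⊕ 0x50 = 0x90.
P1: T = 0xBD, S = E(K, T) = 0x51; 0x52 ⊕ 0x51 = 0x03.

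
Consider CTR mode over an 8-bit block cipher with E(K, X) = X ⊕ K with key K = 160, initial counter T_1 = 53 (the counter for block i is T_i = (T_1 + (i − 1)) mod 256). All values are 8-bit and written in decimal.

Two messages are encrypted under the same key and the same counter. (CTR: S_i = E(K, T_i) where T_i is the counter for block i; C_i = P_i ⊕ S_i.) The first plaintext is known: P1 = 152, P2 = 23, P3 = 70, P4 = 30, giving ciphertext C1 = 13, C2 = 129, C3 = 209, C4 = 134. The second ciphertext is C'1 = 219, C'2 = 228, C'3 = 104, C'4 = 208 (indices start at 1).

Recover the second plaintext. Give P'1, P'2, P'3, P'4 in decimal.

In CTR with a reused counter, both messages share the same keystream S_i, so C_i ⊕ C'_i = P_i ⊕ P'_i and thus P'_i = P_i ⊕ C_i ⊕ C'_i.
P'1: 152 ⊕ 13 ⊕ 219 = 78.
P'2: 23 ⊕ 129 ⊕ 228 = 114.
P'3: 70 ⊕ 209 ⊕ 104 = 255.
P'4: 30 ⊕ 134 ⊕ 208 = 72.

P'1 = 78, P'2 = 114, P'3 = 255, P'4 = 72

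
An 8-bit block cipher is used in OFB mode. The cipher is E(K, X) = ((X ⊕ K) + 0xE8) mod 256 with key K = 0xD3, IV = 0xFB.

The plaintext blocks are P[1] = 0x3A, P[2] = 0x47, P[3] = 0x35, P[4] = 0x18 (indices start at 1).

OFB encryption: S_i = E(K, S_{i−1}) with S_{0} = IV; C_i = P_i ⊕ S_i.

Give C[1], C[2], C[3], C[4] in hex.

C[1] = 0x2A, C[2] = 0xEC, C[3] = 0x55, C[4] = 0x83

C[1]: S = E(K, 0xFB) = 0x10; 0x3A ⊕ 0x10 = 0x2A.
C[2]: S = E(K, 0x10) = 0xAB; 0x47 ⊕ 0xAB = 0xEC.
C[3]: S = E(K, 0xAB) = 0x60; 0x35 ⊕ 0x60 = 0x55.
C[4]: S = E(K, 0x60) = 0x9B; 0x18 ⊕ 0x9B = 0x83.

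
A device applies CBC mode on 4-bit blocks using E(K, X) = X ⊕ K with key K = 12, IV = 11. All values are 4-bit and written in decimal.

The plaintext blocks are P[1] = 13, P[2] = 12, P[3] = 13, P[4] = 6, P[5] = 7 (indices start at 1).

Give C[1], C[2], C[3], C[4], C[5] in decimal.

C[1] = 10, C[2] = 10, C[3] = 11, C[4] = 1, C[5] = 10

CBC encryption: C_i = E(K, P_i ⊕ C_{i−1}), with C_{0} = IV.
C[1]: P[1] ⊕ 11 = 6; E(K, 6) = 10.
C[2]: P[2] ⊕ 10 = 6; E(K, 6) = 10.
C[3]: P[3] ⊕ 10 = 7; E(K, 7) = 11.
C[4]: P[4] ⊕ 11 = 13; E(K, 13) = 1.
C[5]: P[5] ⊕ 1 = 6; E(K, 6) = 10.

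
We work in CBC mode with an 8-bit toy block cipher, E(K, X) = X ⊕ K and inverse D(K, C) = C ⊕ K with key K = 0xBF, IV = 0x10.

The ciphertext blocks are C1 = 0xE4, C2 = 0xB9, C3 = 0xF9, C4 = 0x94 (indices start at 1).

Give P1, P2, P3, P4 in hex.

CBC decryption: P_i = D(K, C_i) ⊕ C_{i−1}, with C_{0} = IV.
P1: D(K, 0xE4) = 0x5B; 0x5B ⊕ 0x10 = 0x4B.
P2: D(K, 0xB9) = 0x06; 0x06 ⊕ 0xE4 = 0xE2.
P3: D(K, 0xF9) = 0x46; 0x46 ⊕ 0xB9 = 0xFF.
P4: D(K, 0x94) = 0x2B; 0x2B ⊕ 0xF9 = 0xD2.

P1 = 0x4B, P2 = 0xE2, P3 = 0xFF, P4 = 0xD2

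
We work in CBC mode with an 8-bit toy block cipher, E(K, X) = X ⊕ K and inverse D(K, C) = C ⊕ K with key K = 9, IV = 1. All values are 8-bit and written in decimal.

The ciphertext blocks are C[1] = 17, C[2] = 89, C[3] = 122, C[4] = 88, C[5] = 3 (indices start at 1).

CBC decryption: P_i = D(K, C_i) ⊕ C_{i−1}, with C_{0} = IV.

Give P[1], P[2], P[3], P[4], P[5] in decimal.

P[1] = 25, P[2] = 65, P[3] = 42, P[4] = 43, P[5] = 82

P[1]: D(K, 17) = 24; 24 ⊕ 1 = 25.
P[2]: D(K, 89) = 80; 80 ⊕ 17 = 65.
P[3]: D(K, 122) = 115; 115 ⊕ 89 = 42.
P[4]: D(K, 88) = 81; 81 ⊕ 122 = 43.
P[5]: D(K, 3) = 10; 10 ⊕ 88 = 82.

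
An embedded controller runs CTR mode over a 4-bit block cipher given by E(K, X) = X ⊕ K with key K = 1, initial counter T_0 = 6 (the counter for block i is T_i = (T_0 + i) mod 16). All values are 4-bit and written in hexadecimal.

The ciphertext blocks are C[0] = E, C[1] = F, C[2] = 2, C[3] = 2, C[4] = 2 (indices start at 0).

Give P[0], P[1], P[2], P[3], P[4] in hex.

CTR decryption: S_i = E(K, T_i) where T_i is the counter for block i; P_i = C_i ⊕ S_i.
P[0]: T = 6, S = E(K, T) = 7; E ⊕ 7 = 9.
P[1]: T = 7, S = E(K, T) = 6; F ⊕ 6 = 9.
P[2]: T = 8, S = E(K, T) = 9; 2 ⊕ 9 = B.
P[3]: T = 9, S = E(K, T) = 8; 2 ⊕ 8 = A.
P[4]: T = A, S = E(K, T) = B; 2 ⊕ B = 9.

P[0] = 9, P[1] = 9, P[2] = B, P[3] = A, P[4] = 9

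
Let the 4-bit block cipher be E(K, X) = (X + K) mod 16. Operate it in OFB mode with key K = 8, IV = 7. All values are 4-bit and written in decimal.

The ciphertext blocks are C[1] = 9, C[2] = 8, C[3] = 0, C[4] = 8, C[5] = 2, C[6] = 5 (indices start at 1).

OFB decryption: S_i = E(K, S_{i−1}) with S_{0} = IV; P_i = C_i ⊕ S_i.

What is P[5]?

P[5] = 13

P[1]: S = E(K, 7) = 15; 9 ⊕ 15 = 6.
P[2]: S = E(K, 15) = 7; 8 ⊕ 7 = 15.
P[3]: S = E(K, 7) = 15; 0 ⊕ 15 = 15.
P[4]: S = E(K, 15) = 7; 8 ⊕ 7 = 15.
P[5]: S = E(K, 7) = 15; 2 ⊕ 15 = 13.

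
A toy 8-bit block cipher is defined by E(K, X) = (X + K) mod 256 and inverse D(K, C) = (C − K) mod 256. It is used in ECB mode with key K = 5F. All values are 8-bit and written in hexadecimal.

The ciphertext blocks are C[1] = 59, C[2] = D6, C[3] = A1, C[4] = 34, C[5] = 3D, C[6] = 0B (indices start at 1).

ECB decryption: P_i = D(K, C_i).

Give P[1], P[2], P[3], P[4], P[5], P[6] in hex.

P[1] = FA, P[2] = 77, P[3] = 42, P[4] = D5, P[5] = DE, P[6] = AC

P[1]: D(K, 59) = FA.
P[2]: D(K, D6) = 77.
P[3]: D(K, A1) = 42.
P[4]: D(K, 34) = D5.
P[5]: D(K, 3D) = DE.
P[6]: D(K, 0B) = AC.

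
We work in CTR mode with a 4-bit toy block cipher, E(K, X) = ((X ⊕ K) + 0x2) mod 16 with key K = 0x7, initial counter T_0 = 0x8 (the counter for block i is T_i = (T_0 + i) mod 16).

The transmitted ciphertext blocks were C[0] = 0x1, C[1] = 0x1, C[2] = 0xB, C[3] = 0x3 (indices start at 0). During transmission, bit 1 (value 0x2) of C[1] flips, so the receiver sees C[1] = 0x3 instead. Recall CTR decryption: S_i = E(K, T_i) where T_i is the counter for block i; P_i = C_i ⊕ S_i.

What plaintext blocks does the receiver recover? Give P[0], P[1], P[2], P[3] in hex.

Only C[1] changed, to 0x3. In CTR, a change in C_i flips the same bit in P_i only; the keystream is unaffected. Decrypting the received ciphertext:
P[0]: T = 0x8, S = E(K, T) = 0x1; 0x1 ⊕ 0x1 = 0x0.
P[1]: T = 0x9, S = E(K, T) = 0x0; 0x3 ⊕ 0x0 = 0x3.
P[2]: T = 0xA, S = E(K, T) = 0xF; 0xB ⊕ 0xF = 0x4.
P[3]: T = 0xB, S = E(K, T) = 0xE; 0x3 ⊕ 0xE = 0xD.
Blocks that differ from the original plaintext: P[1].

P[0] = 0x0, P[1] = 0x3, P[2] = 0x4, P[3] = 0xD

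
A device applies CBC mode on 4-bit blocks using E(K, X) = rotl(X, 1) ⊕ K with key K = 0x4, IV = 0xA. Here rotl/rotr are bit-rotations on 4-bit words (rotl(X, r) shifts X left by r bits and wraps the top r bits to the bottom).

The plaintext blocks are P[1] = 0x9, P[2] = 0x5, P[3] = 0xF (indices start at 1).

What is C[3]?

C[3] = 0xE

CBC encryption: C_i = E(K, P_i ⊕ C_{i−1}), with C_{0} = IV.
C[1]: P[1] ⊕ 0xA = 0x3; E(K, 0x3) = 0x2.
C[2]: P[2] ⊕ 0x2 = 0x7; E(K, 0x7) = 0xA.
C[3]: P[3] ⊕ 0xA = 0x5; E(K, 0x5) = 0xE.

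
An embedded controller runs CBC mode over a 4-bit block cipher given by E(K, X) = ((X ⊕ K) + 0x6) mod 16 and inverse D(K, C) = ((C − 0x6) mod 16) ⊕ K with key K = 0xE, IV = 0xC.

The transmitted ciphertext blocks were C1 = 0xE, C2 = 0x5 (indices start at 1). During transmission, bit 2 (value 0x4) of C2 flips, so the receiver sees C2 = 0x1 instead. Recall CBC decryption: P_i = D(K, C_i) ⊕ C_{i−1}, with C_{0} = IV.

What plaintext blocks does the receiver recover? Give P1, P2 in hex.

Only C2 changed, to 0x1. In CBC, a change in C_i garbles P_i and flips the same bit in P_{i+1}. Decrypting the received ciphertext:
P1: D(K, 0xE) = 0x6; 0x6 ⊕ 0xC = 0xA.
P2: D(K, 0x1) = 0x5; 0x5 ⊕ 0xE = 0xB.
Blocks that differ from the original plaintext: P2.

P1 = 0xA, P2 = 0xB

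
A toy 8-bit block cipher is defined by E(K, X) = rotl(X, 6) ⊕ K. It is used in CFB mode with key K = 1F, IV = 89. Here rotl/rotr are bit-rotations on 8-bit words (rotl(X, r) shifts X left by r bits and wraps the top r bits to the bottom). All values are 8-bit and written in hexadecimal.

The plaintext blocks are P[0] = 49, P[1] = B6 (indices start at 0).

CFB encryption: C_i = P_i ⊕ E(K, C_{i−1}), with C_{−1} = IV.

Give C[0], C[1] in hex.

C[0]: E(K, 89) = 7D; 49 ⊕ 7D = 34.
C[1]: E(K, 34) = 12; B6 ⊕ 12 = A4.

C[0] = 34, C[1] = A4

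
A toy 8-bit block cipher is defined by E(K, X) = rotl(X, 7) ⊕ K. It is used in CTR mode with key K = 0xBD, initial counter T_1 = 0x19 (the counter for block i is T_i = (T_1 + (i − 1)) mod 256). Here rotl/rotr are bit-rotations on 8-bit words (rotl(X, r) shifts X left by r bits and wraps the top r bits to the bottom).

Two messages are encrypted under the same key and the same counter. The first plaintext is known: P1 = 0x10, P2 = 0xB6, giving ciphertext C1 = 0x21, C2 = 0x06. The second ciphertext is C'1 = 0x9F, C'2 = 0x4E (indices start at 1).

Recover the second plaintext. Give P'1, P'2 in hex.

In CTR with a reused counter, both messages share the same keystream S_i, so C_i ⊕ C'_i = P_i ⊕ P'_i and thus P'_i = P_i ⊕ C_i ⊕ C'_i.
P'1: 0x10 ⊕ 0x21 ⊕ 0x9F = 0xAE.
P'2: 0xB6 ⊕ 0x06 ⊕ 0x4E = 0xFE.

P'1 = 0xAE, P'2 = 0xFE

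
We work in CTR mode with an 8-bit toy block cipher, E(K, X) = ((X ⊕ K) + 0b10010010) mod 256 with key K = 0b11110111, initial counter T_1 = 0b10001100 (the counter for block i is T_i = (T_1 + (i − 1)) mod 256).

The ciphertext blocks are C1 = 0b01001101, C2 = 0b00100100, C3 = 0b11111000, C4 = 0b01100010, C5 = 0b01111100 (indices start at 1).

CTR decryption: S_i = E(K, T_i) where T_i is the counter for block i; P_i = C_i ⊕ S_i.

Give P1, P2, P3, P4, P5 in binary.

P1 = 0b01000000, P2 = 0b00101000, P3 = 0b11110011, P4 = 0b01101000, P5 = 0b10000101

P1: T = 0b10001100, S = E(K, T) = 0b00001101; 0b01001101 ⊕ 0b00001101 = 0b01000000.
P2: T = 0b10001101, S = E(K, T) = 0b00001100; 0b00100100 ⊕ 0b00001100 = 0b00101000.
P3: T = 0b10001110, S = E(K, T) = 0b00001011; 0b11111000 ⊕ 0b00001011 = 0b11110011.
P4: T = 0b10001111, S = E(K, T) = 0b00001010; 0b01100010 ⊕ 0b00001010 = 0b01101000.
P5: T = 0b10010000, S = E(K, T) = 0b11111001; 0b01111100 ⊕ 0b11111001 = 0b10000101.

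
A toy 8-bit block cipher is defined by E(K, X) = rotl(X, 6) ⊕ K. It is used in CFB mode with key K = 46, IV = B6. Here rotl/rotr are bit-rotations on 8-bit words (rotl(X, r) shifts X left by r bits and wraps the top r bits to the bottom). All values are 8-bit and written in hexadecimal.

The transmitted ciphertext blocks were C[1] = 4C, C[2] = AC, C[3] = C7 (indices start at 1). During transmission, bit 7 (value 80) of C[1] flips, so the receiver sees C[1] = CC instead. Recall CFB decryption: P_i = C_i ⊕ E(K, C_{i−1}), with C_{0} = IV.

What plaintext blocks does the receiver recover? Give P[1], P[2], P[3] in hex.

Only C[1] changed, to CC. In CFB, a change in C_i flips the same bit in P_i and garbles P_{i+1}. Decrypting the received ciphertext:
P[1]: E(K, B6) = EB; CC ⊕ EB = 27.
P[2]: E(K, CC) = 75; AC ⊕ 75 = D9.
P[3]: E(K, AC) = 6D; C7 ⊕ 6D = AA.
Blocks that differ from the original plaintext: P[1], P[2].

P[1] = 27, P[2] = D9, P[3] = AA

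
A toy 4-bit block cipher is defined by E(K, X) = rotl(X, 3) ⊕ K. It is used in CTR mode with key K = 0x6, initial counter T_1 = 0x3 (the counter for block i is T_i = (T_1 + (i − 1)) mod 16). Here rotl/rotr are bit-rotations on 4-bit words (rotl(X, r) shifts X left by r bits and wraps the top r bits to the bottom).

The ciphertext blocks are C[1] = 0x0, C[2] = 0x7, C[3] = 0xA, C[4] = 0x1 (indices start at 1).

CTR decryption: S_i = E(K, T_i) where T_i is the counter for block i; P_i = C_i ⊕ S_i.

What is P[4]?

P[4] = 0x4

P[4]: T = 0x6, S = E(K, T) = 0x5; 0x1 ⊕ 0x5 = 0x4.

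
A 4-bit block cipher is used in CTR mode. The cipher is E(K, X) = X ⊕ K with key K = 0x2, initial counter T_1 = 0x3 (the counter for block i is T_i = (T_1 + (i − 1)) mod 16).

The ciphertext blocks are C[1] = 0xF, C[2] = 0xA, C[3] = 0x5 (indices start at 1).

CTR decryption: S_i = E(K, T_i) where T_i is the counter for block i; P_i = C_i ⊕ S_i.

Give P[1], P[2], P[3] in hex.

P[1] = 0xE, P[2] = 0xC, P[3] = 0x2

P[1]: T = 0x3, S = E(K, T) = 0x1; 0xF ⊕ 0x1 = 0xE.
P[2]: T = 0x4, S = E(K, T) = 0x6; 0xA ⊕ 0x6 = 0xC.
P[3]: T = 0x5, S = E(K, T) = 0x7; 0x5 ⊕ 0x7 = 0x2.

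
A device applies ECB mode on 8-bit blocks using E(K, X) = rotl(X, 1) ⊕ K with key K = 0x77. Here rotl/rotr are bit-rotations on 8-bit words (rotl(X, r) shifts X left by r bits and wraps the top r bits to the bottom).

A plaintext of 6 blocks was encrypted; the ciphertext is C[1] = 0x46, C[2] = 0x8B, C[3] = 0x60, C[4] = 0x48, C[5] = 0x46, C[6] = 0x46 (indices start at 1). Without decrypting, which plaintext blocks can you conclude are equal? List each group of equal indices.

ECB encrypts each block independently with the same key, so equal ciphertext blocks imply equal plaintext blocks.
C[1] = C[5] = C[6] = 0x46, so P[1] = P[5] = P[6].

P[1] = P[5] = P[6]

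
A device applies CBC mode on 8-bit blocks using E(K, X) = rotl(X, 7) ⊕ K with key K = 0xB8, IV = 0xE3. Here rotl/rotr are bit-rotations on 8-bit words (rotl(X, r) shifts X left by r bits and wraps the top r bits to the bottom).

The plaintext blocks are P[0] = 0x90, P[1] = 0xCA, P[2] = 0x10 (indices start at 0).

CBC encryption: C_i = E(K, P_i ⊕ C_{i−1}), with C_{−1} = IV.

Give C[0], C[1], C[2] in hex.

C[0]: P[0] ⊕ 0xE3 = 0x73; E(K, 0x73) = 0x01.
C[1]: P[1] ⊕ 0x01 = 0xCB; E(K, 0xCB) = 0x5D.
C[2]: P[2] ⊕ 0x5D = 0x4D; E(K, 0x4D) = 0x1E.

C[0] = 0x01, C[1] = 0x5D, C[2] = 0x1E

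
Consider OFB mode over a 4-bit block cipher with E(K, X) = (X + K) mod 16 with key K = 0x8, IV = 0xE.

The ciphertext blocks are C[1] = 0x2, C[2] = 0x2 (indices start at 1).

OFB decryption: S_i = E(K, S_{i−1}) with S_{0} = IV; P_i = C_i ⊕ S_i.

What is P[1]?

P[1]: S = E(K, 0xE) = 0x6; 0x2 ⊕ 0x6 = 0x4.

P[1] = 0x4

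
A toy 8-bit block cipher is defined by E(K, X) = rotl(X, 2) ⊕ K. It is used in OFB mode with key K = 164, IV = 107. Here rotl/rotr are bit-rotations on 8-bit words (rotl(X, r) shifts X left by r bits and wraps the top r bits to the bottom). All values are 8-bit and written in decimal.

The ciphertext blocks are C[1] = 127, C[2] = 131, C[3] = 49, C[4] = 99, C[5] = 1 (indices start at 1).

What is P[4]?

OFB decryption: S_i = E(K, S_{i−1}) with S_{0} = IV; P_i = C_i ⊕ S_i.
P[1]: S = E(K, 107) = 9; 127 ⊕ 9 = 118.
P[2]: S = E(K, 9) = 128; 131 ⊕ 128 = 3.
P[3]: S = E(K, 128) = 166; 49 ⊕ 166 = 151.
P[4]: S = E(K, 166) = 62; 99 ⊕ 62 = 93.

P[4] = 93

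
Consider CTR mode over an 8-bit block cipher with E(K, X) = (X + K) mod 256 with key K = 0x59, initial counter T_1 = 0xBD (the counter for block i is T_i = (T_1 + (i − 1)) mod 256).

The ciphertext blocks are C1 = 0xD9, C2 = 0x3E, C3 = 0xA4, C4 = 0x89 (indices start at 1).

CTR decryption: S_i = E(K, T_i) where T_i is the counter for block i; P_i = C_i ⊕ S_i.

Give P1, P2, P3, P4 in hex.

P1 = 0xCF, P2 = 0x29, P3 = 0xBC, P4 = 0x90

P1: T = 0xBD, S = E(K, T) = 0x16; 0xD9 ⊕ 0x16 = 0xCF.
P2: T = 0xBE, S = E(K, T) = 0x17; 0x3E ⊕ 0x17 = 0x29.
P3: T = 0xBF, S = E(K, T) = 0x18; 0xA4 ⊕ 0x18 = 0xBC.
P4: T = 0xC0, S = E(K, T) = 0x19; 0x89 ⊕ 0x19 = 0x90.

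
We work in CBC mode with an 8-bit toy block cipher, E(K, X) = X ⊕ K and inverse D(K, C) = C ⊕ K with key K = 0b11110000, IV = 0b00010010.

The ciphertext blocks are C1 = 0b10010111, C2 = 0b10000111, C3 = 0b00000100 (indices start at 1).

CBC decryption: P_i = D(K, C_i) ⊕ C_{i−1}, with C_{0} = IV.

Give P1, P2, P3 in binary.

P1: D(K, 0b10010111) = 0b01100111; 0b01100111 ⊕ 0b00010010 = 0b01110101.
P2: D(K, 0b10000111) = 0b01110111; 0b01110111 ⊕ 0b10010111 = 0b11100000.
P3: D(K, 0b00000100) = 0b11110100; 0b11110100 ⊕ 0b10000111 = 0b01110011.

P1 = 0b01110101, P2 = 0b11100000, P3 = 0b01110011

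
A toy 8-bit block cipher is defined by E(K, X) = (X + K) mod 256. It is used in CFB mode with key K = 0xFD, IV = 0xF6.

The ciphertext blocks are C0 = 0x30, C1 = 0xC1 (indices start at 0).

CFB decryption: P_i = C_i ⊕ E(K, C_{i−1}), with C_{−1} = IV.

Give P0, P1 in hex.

P0: E(K, 0xF6) = 0xF3; 0x30 ⊕ 0xF3 = 0xC3.
P1: E(K, 0x30) = 0x2D; 0xC1 ⊕ 0x2D = 0xEC.

P0 = 0xC3, P1 = 0xEC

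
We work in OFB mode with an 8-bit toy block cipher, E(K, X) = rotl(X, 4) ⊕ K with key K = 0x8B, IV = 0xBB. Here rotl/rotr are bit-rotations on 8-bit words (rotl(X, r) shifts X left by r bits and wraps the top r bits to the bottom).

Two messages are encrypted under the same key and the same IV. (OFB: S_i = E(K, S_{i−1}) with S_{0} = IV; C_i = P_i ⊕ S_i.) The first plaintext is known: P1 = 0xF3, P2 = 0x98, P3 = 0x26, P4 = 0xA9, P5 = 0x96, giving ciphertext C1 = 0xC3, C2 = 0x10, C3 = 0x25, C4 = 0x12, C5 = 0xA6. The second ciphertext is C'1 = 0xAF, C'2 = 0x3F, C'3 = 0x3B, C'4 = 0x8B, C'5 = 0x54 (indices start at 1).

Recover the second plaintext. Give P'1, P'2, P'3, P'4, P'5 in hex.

P'1 = 0x9F, P'2 = 0xB7, P'3 = 0x38, P'4 = 0x30, P'5 = 0x64

In OFB with a reused IV, both messages share the same keystream S_i, so C_i ⊕ C'_i = P_i ⊕ P'_i and thus P'_i = P_i ⊕ C_i ⊕ C'_i.
P'1: 0xF3 ⊕ 0xC3 ⊕ 0xAF = 0x9F.
P'2: 0x98 ⊕ 0x10 ⊕ 0x3F = 0xB7.
P'3: 0x26 ⊕ 0x25 ⊕ 0x3B = 0x38.
P'4: 0xA9 ⊕ 0x12 ⊕ 0x8B = 0x30.
P'5: 0x96 ⊕ 0xA6 ⊕ 0x54 = 0x64.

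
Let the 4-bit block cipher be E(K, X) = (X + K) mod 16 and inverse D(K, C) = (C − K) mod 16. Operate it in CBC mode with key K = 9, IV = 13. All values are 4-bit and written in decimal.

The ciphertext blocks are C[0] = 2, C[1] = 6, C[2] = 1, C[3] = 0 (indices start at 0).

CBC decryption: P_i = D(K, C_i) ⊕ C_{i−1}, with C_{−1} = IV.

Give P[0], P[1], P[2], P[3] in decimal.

P[0]: D(K, 2) = 9; 9 ⊕ 13 = 4.
P[1]: D(K, 6) = 13; 13 ⊕ 2 = 15.
P[2]: D(K, 1) = 8; 8 ⊕ 6 = 14.
P[3]: D(K, 0) = 7; 7 ⊕ 1 = 6.

P[0] = 4, P[1] = 15, P[2] = 14, P[3] = 6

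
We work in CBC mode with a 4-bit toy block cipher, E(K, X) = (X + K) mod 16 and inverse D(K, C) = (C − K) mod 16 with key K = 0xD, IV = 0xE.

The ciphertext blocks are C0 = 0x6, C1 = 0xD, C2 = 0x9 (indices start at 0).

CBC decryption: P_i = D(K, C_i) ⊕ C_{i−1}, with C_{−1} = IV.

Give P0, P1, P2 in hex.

P0: D(K, 0x6) = 0x9; 0x9 ⊕ 0xE = 0x7.
P1: D(K, 0xD) = 0x0; 0x0 ⊕ 0x6 = 0x6.
P2: D(K, 0x9) = 0xC; 0xC ⊕ 0xD = 0x1.

P0 = 0x7, P1 = 0x6, P2 = 0x1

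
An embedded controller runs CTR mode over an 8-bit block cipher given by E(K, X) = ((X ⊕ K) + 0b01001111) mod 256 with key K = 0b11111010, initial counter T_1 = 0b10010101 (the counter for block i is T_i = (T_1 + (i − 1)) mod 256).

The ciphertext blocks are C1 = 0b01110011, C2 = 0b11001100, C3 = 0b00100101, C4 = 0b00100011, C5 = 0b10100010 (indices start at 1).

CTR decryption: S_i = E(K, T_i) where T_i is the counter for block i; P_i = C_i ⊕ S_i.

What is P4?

P4 = 0b10010010

P4: T = 0b10011000, S = E(K, T) = 0b10110001; 0b00100011 ⊕ 0b10110001 = 0b10010010.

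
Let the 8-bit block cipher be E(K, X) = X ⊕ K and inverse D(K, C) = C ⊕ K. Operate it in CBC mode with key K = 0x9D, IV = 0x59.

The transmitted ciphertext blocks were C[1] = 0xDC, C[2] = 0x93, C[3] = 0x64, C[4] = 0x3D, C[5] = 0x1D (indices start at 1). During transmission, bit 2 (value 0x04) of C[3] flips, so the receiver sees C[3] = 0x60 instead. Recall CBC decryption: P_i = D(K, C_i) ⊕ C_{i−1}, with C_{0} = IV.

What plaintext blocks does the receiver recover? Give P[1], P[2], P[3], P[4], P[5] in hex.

P[1] = 0x18, P[2] = 0xD2, P[3] = 0x6E, P[4] = 0xC0, P[5] = 0xBD

Only C[3] changed, to 0x60. In CBC, a change in C_i garbles P_i and flips the same bit in P_{i+1}. Decrypting the received ciphertext:
P[1]: D(K, 0xDC) = 0x41; 0x41 ⊕ 0x59 = 0x18.
P[2]: D(K, 0x93) = 0x0E; 0x0E ⊕ 0xDC = 0xD2.
P[3]: D(K, 0x60) = 0xFD; 0xFD ⊕ 0x93 = 0x6E.
P[4]: D(K, 0x3D) = 0xA0; 0xA0 ⊕ 0x60 = 0xC0.
P[5]: D(K, 0x1D) = 0x80; 0x80 ⊕ 0x3D = 0xBD.
Blocks that differ from the original plaintext: P[3], P[4].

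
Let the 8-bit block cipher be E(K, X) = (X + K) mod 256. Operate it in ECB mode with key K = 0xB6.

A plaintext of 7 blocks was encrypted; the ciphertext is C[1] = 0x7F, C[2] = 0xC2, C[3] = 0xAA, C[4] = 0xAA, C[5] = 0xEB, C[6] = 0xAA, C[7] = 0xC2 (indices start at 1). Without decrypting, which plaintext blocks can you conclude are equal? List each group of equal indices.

P[2] = P[7]; P[3] = P[4] = P[6]

ECB encrypts each block independently with the same key, so equal ciphertext blocks imply equal plaintext blocks.
C[2] = C[7] = 0xC2, so P[2] = P[7].
C[3] = C[4] = C[6] = 0xAA, so P[3] = P[4] = P[6].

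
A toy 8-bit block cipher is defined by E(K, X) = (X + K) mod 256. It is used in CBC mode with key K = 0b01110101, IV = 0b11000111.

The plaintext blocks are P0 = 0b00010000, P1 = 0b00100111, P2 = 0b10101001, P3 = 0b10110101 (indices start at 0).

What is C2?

CBC encryption: C_i = E(K, P_i ⊕ C_{i−1}), with C_{−1} = IV.
C0: P0 ⊕ 0b11000111 = 0b11010111; E(K, 0b11010111) = 0b01001100.
C1: P1 ⊕ 0b01001100 = 0b01101011; E(K, 0b01101011) = 0b11100000.
C2: P2 ⊕ 0b11100000 = 0b01001001; E(K, 0b01001001) = 0b10111110.

C2 = 0b10111110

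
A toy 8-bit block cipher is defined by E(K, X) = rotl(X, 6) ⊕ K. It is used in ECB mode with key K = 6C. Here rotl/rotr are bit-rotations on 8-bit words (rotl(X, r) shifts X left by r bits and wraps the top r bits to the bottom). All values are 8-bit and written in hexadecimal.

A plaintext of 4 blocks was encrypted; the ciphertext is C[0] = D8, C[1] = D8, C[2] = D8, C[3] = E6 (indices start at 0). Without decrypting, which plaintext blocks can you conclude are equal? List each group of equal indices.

ECB encrypts each block independently with the same key, so equal ciphertext blocks imply equal plaintext blocks.
C[0] = C[1] = C[2] = D8, so P[0] = P[1] = P[2].

P[0] = P[1] = P[2]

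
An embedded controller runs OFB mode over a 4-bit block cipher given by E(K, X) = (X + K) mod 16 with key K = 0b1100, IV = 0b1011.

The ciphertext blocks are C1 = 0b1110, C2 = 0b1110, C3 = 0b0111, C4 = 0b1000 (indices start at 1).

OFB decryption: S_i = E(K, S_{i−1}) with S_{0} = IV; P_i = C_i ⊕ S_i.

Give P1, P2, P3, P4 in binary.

P1 = 0b1001, P2 = 0b1101, P3 = 0b1000, P4 = 0b0011

P1: S = E(K, 0b1011) = 0b0111; 0b1110 ⊕ 0b0111 = 0b1001.
P2: S = E(K, 0b0111) = 0b0011; 0b1110 ⊕ 0b0011 = 0b1101.
P3: S = E(K, 0b0011) = 0b1111; 0b0111 ⊕ 0b1111 = 0b1000.
P4: S = E(K, 0b1111) = 0b1011; 0b1000 ⊕ 0b1011 = 0b0011.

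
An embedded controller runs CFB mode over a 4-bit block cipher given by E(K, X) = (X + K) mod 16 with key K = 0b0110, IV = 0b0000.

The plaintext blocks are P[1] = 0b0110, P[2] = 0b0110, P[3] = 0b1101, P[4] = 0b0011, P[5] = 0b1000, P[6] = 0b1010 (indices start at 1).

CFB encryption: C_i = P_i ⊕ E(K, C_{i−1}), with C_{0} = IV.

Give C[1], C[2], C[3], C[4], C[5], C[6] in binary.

C[1]: E(K, 0b0000) = 0b0110; 0b0110 ⊕ 0b0110 = 0b0000.
C[2]: E(K, 0b0000) = 0b0110; 0b0110 ⊕ 0b0110 = 0b0000.
C[3]: E(K, 0b0000) = 0b0110; 0b1101 ⊕ 0b0110 = 0b1011.
C[4]: E(K, 0b1011) = 0b0001; 0b0011 ⊕ 0b0001 = 0b0010.
C[5]: E(K, 0b0010) = 0b1000; 0b1000 ⊕ 0b1000 = 0b0000.
C[6]: E(K, 0b0000) = 0b0110; 0b1010 ⊕ 0b0110 = 0b1100.

C[1] = 0b0000, C[2] = 0b0000, C[3] = 0b1011, C[4] = 0b0010, C[5] = 0b0000, C[6] = 0b1100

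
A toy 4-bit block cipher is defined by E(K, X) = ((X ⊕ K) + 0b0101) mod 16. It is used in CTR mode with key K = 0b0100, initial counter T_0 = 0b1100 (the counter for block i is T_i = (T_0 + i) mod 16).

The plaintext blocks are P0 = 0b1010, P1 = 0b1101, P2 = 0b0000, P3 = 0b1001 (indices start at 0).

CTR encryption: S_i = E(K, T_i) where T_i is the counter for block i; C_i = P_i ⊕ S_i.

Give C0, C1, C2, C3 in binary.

C0 = 0b0111, C1 = 0b0011, C2 = 0b1111, C3 = 0b1001

C0: T = 0b1100, S = E(K, T) = 0b1101; 0b1010 ⊕ 0b1101 = 0b0111.
C1: T = 0b1101, S = E(K, T) = 0b1110; 0b1101 ⊕ 0b1110 = 0b0011.
C2: T = 0b1110, S = E(K, T) = 0b1111; 0b0000 ⊕ 0b1111 = 0b1111.
C3: T = 0b1111, S = E(K, T) = 0b0000; 0b1001 ⊕ 0b0000 = 0b1001.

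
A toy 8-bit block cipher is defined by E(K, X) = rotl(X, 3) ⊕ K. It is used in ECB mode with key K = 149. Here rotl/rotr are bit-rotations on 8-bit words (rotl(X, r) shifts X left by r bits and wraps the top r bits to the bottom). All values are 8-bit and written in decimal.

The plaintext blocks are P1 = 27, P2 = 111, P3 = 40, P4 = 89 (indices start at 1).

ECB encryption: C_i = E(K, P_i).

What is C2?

C2 = 238

C2: E(K, 111) = 238.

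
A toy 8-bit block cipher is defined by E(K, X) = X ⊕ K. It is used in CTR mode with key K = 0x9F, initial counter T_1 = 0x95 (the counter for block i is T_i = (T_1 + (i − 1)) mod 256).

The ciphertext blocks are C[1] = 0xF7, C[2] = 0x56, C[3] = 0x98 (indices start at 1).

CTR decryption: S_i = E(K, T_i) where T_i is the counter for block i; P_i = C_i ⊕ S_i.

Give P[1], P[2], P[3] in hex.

P[1] = 0xFD, P[2] = 0x5F, P[3] = 0x90

P[1]: T = 0x95, S = E(K, T) = 0x0A; 0xF7 ⊕ 0x0A = 0xFD.
P[2]: T = 0x96, S = E(K, T) = 0x09; 0x56 ⊕ 0x09 = 0x5F.
P[3]: T = 0x97, S = E(K, T) = 0x08; 0x98 ⊕ 0x08 = 0x90.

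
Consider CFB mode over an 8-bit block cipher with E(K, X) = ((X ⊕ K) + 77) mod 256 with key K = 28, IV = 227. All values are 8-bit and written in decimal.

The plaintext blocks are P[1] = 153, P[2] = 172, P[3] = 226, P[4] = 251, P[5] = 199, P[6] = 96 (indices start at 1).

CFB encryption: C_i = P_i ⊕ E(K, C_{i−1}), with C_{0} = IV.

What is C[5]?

C[1]: E(K, 227) = 76; 153 ⊕ 76 = 213.
C[2]: E(K, 213) = 22; 172 ⊕ 22 = 186.
C[3]: E(K, 186) = 243; 226 ⊕ 243 = 17.
C[4]: E(K, 17) = 90; 251 ⊕ 90 = 161.
C[5]: E(K, 161) = 10; 199 ⊕ 10 = 205.

C[5] = 205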